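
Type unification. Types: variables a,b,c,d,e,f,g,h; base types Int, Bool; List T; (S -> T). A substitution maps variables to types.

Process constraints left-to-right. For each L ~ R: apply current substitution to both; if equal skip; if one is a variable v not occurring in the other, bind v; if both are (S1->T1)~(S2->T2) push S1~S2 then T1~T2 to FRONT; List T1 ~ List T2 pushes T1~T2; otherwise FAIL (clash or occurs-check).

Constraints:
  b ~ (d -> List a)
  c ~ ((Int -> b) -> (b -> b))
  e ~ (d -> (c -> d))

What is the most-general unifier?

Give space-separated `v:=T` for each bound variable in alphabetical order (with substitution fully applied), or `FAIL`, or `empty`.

step 1: unify b ~ (d -> List a)  [subst: {-} | 2 pending]
  bind b := (d -> List a)
step 2: unify c ~ ((Int -> (d -> List a)) -> ((d -> List a) -> (d -> List a)))  [subst: {b:=(d -> List a)} | 1 pending]
  bind c := ((Int -> (d -> List a)) -> ((d -> List a) -> (d -> List a)))
step 3: unify e ~ (d -> (((Int -> (d -> List a)) -> ((d -> List a) -> (d -> List a))) -> d))  [subst: {b:=(d -> List a), c:=((Int -> (d -> List a)) -> ((d -> List a) -> (d -> List a)))} | 0 pending]
  bind e := (d -> (((Int -> (d -> List a)) -> ((d -> List a) -> (d -> List a))) -> d))

Answer: b:=(d -> List a) c:=((Int -> (d -> List a)) -> ((d -> List a) -> (d -> List a))) e:=(d -> (((Int -> (d -> List a)) -> ((d -> List a) -> (d -> List a))) -> d))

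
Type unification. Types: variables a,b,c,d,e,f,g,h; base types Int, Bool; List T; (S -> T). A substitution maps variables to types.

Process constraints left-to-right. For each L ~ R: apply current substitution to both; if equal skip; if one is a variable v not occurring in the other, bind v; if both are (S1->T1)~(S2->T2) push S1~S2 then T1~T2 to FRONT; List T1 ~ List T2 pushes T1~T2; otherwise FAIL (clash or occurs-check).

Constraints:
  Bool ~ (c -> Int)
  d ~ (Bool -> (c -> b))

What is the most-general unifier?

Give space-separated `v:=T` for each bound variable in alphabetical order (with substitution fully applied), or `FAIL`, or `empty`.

step 1: unify Bool ~ (c -> Int)  [subst: {-} | 1 pending]
  clash: Bool vs (c -> Int)

Answer: FAIL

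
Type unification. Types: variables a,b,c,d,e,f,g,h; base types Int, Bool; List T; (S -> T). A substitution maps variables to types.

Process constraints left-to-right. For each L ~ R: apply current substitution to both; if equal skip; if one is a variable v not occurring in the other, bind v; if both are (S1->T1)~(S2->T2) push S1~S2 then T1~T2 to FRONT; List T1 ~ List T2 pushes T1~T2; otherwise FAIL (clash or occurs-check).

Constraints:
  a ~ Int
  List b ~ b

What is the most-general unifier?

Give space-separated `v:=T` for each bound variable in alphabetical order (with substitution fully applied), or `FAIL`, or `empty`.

step 1: unify a ~ Int  [subst: {-} | 1 pending]
  bind a := Int
step 2: unify List b ~ b  [subst: {a:=Int} | 0 pending]
  occurs-check fail

Answer: FAIL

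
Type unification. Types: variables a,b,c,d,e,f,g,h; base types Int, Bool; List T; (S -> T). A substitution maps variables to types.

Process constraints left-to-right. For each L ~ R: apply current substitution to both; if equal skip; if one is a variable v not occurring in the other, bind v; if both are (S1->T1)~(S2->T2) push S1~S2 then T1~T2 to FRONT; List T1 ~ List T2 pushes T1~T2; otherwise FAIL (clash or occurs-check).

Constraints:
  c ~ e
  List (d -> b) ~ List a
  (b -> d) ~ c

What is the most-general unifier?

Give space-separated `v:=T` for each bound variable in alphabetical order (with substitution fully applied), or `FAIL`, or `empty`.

step 1: unify c ~ e  [subst: {-} | 2 pending]
  bind c := e
step 2: unify List (d -> b) ~ List a  [subst: {c:=e} | 1 pending]
  -> decompose List: push (d -> b)~a
step 3: unify (d -> b) ~ a  [subst: {c:=e} | 1 pending]
  bind a := (d -> b)
step 4: unify (b -> d) ~ e  [subst: {c:=e, a:=(d -> b)} | 0 pending]
  bind e := (b -> d)

Answer: a:=(d -> b) c:=(b -> d) e:=(b -> d)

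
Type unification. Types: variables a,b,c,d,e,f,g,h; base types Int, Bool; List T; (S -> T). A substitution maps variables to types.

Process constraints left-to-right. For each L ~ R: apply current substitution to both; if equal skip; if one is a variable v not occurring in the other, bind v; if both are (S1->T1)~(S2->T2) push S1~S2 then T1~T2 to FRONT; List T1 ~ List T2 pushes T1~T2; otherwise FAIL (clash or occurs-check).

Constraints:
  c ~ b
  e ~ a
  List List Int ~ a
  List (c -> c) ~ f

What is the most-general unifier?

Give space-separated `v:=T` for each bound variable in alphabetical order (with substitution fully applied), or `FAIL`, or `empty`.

step 1: unify c ~ b  [subst: {-} | 3 pending]
  bind c := b
step 2: unify e ~ a  [subst: {c:=b} | 2 pending]
  bind e := a
step 3: unify List List Int ~ a  [subst: {c:=b, e:=a} | 1 pending]
  bind a := List List Int
step 4: unify List (b -> b) ~ f  [subst: {c:=b, e:=a, a:=List List Int} | 0 pending]
  bind f := List (b -> b)

Answer: a:=List List Int c:=b e:=List List Int f:=List (b -> b)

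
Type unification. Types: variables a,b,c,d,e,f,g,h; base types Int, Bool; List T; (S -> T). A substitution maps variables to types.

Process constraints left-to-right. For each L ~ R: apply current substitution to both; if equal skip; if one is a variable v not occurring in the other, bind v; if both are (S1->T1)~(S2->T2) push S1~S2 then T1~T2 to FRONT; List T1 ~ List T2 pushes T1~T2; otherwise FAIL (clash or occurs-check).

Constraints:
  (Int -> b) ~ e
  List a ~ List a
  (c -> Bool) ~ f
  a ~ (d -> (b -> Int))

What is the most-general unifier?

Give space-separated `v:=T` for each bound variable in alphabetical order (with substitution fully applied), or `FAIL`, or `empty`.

step 1: unify (Int -> b) ~ e  [subst: {-} | 3 pending]
  bind e := (Int -> b)
step 2: unify List a ~ List a  [subst: {e:=(Int -> b)} | 2 pending]
  -> identical, skip
step 3: unify (c -> Bool) ~ f  [subst: {e:=(Int -> b)} | 1 pending]
  bind f := (c -> Bool)
step 4: unify a ~ (d -> (b -> Int))  [subst: {e:=(Int -> b), f:=(c -> Bool)} | 0 pending]
  bind a := (d -> (b -> Int))

Answer: a:=(d -> (b -> Int)) e:=(Int -> b) f:=(c -> Bool)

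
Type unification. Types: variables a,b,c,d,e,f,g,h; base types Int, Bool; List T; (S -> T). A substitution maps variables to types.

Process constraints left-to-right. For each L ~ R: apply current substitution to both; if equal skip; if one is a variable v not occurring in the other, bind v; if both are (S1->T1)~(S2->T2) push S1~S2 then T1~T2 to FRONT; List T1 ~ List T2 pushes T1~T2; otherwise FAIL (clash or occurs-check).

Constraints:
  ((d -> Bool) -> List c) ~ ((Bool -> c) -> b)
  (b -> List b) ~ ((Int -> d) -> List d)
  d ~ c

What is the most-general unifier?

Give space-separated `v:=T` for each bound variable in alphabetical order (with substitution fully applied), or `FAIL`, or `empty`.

Answer: FAIL

Derivation:
step 1: unify ((d -> Bool) -> List c) ~ ((Bool -> c) -> b)  [subst: {-} | 2 pending]
  -> decompose arrow: push (d -> Bool)~(Bool -> c), List c~b
step 2: unify (d -> Bool) ~ (Bool -> c)  [subst: {-} | 3 pending]
  -> decompose arrow: push d~Bool, Bool~c
step 3: unify d ~ Bool  [subst: {-} | 4 pending]
  bind d := Bool
step 4: unify Bool ~ c  [subst: {d:=Bool} | 3 pending]
  bind c := Bool
step 5: unify List Bool ~ b  [subst: {d:=Bool, c:=Bool} | 2 pending]
  bind b := List Bool
step 6: unify (List Bool -> List List Bool) ~ ((Int -> Bool) -> List Bool)  [subst: {d:=Bool, c:=Bool, b:=List Bool} | 1 pending]
  -> decompose arrow: push List Bool~(Int -> Bool), List List Bool~List Bool
step 7: unify List Bool ~ (Int -> Bool)  [subst: {d:=Bool, c:=Bool, b:=List Bool} | 2 pending]
  clash: List Bool vs (Int -> Bool)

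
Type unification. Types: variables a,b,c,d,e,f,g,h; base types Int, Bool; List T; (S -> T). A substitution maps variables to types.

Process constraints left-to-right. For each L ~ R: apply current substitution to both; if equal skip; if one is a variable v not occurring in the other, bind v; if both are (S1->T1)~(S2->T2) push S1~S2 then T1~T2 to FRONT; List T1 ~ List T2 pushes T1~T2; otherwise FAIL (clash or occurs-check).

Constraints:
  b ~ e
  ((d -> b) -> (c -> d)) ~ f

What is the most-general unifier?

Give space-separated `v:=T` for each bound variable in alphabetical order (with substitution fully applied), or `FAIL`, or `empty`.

step 1: unify b ~ e  [subst: {-} | 1 pending]
  bind b := e
step 2: unify ((d -> e) -> (c -> d)) ~ f  [subst: {b:=e} | 0 pending]
  bind f := ((d -> e) -> (c -> d))

Answer: b:=e f:=((d -> e) -> (c -> d))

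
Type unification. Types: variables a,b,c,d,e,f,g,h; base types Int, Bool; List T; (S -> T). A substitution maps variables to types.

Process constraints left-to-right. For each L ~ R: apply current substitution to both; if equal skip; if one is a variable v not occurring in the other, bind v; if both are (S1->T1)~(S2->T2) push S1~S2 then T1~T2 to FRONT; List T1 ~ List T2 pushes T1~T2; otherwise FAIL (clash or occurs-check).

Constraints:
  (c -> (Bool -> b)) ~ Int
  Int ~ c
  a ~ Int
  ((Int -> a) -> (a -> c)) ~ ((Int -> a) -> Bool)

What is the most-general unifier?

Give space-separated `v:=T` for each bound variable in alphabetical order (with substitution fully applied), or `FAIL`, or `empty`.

step 1: unify (c -> (Bool -> b)) ~ Int  [subst: {-} | 3 pending]
  clash: (c -> (Bool -> b)) vs Int

Answer: FAIL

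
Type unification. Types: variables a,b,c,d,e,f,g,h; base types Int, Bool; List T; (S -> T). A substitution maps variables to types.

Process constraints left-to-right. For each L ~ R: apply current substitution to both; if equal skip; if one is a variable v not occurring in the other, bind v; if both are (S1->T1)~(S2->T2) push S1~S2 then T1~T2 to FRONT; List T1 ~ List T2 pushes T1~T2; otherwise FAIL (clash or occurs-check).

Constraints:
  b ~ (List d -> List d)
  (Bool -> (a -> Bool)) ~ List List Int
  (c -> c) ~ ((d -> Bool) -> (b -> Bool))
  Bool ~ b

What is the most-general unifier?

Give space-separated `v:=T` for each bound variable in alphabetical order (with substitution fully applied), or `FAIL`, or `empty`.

Answer: FAIL

Derivation:
step 1: unify b ~ (List d -> List d)  [subst: {-} | 3 pending]
  bind b := (List d -> List d)
step 2: unify (Bool -> (a -> Bool)) ~ List List Int  [subst: {b:=(List d -> List d)} | 2 pending]
  clash: (Bool -> (a -> Bool)) vs List List Int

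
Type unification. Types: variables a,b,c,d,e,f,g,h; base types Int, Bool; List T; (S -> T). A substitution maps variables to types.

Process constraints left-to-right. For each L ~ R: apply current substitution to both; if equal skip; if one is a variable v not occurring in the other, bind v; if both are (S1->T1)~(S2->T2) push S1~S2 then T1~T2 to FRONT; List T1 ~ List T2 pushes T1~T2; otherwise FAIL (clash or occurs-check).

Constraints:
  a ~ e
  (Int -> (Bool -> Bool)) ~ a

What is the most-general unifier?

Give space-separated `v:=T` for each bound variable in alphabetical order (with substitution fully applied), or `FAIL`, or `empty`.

Answer: a:=(Int -> (Bool -> Bool)) e:=(Int -> (Bool -> Bool))

Derivation:
step 1: unify a ~ e  [subst: {-} | 1 pending]
  bind a := e
step 2: unify (Int -> (Bool -> Bool)) ~ e  [subst: {a:=e} | 0 pending]
  bind e := (Int -> (Bool -> Bool))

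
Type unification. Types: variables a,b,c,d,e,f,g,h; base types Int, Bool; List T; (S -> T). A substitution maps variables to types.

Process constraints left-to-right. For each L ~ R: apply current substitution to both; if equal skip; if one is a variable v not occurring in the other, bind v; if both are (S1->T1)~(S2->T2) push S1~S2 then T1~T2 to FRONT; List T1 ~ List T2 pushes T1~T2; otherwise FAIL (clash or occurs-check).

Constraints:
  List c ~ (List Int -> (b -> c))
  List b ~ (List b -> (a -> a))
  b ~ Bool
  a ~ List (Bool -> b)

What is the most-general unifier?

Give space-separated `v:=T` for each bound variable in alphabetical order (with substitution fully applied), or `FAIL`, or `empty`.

Answer: FAIL

Derivation:
step 1: unify List c ~ (List Int -> (b -> c))  [subst: {-} | 3 pending]
  clash: List c vs (List Int -> (b -> c))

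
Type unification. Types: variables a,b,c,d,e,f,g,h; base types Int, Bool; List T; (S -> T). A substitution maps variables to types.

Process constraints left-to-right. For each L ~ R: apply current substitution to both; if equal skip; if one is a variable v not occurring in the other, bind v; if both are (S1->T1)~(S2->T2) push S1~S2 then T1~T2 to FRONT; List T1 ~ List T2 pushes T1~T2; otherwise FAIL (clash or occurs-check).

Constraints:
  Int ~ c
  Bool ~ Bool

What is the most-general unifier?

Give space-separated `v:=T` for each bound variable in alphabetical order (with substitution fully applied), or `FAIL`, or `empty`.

step 1: unify Int ~ c  [subst: {-} | 1 pending]
  bind c := Int
step 2: unify Bool ~ Bool  [subst: {c:=Int} | 0 pending]
  -> identical, skip

Answer: c:=Int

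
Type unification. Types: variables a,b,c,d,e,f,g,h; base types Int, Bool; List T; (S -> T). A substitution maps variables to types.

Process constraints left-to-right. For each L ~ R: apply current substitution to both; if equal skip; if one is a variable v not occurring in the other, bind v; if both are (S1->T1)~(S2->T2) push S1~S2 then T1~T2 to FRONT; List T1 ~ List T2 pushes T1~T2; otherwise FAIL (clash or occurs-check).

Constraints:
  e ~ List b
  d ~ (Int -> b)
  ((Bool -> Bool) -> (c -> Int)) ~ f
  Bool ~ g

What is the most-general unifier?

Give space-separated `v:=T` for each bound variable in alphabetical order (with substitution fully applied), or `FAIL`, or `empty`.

step 1: unify e ~ List b  [subst: {-} | 3 pending]
  bind e := List b
step 2: unify d ~ (Int -> b)  [subst: {e:=List b} | 2 pending]
  bind d := (Int -> b)
step 3: unify ((Bool -> Bool) -> (c -> Int)) ~ f  [subst: {e:=List b, d:=(Int -> b)} | 1 pending]
  bind f := ((Bool -> Bool) -> (c -> Int))
step 4: unify Bool ~ g  [subst: {e:=List b, d:=(Int -> b), f:=((Bool -> Bool) -> (c -> Int))} | 0 pending]
  bind g := Bool

Answer: d:=(Int -> b) e:=List b f:=((Bool -> Bool) -> (c -> Int)) g:=Bool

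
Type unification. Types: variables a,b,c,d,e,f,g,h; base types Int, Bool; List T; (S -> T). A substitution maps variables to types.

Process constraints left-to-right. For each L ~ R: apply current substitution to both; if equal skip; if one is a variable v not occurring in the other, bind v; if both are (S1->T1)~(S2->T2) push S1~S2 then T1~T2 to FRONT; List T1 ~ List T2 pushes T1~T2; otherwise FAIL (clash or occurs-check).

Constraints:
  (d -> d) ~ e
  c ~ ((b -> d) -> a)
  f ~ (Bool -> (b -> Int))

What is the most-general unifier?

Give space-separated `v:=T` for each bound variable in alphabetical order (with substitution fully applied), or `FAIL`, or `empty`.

Answer: c:=((b -> d) -> a) e:=(d -> d) f:=(Bool -> (b -> Int))

Derivation:
step 1: unify (d -> d) ~ e  [subst: {-} | 2 pending]
  bind e := (d -> d)
step 2: unify c ~ ((b -> d) -> a)  [subst: {e:=(d -> d)} | 1 pending]
  bind c := ((b -> d) -> a)
step 3: unify f ~ (Bool -> (b -> Int))  [subst: {e:=(d -> d), c:=((b -> d) -> a)} | 0 pending]
  bind f := (Bool -> (b -> Int))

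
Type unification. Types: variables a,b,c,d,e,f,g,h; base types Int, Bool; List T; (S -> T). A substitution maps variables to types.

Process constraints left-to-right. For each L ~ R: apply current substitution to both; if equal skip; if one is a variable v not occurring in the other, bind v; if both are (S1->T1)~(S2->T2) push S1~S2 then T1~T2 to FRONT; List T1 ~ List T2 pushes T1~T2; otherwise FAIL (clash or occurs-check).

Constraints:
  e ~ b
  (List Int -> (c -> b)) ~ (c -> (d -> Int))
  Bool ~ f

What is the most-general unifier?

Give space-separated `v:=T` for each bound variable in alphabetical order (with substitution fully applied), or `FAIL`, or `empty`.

step 1: unify e ~ b  [subst: {-} | 2 pending]
  bind e := b
step 2: unify (List Int -> (c -> b)) ~ (c -> (d -> Int))  [subst: {e:=b} | 1 pending]
  -> decompose arrow: push List Int~c, (c -> b)~(d -> Int)
step 3: unify List Int ~ c  [subst: {e:=b} | 2 pending]
  bind c := List Int
step 4: unify (List Int -> b) ~ (d -> Int)  [subst: {e:=b, c:=List Int} | 1 pending]
  -> decompose arrow: push List Int~d, b~Int
step 5: unify List Int ~ d  [subst: {e:=b, c:=List Int} | 2 pending]
  bind d := List Int
step 6: unify b ~ Int  [subst: {e:=b, c:=List Int, d:=List Int} | 1 pending]
  bind b := Int
step 7: unify Bool ~ f  [subst: {e:=b, c:=List Int, d:=List Int, b:=Int} | 0 pending]
  bind f := Bool

Answer: b:=Int c:=List Int d:=List Int e:=Int f:=Bool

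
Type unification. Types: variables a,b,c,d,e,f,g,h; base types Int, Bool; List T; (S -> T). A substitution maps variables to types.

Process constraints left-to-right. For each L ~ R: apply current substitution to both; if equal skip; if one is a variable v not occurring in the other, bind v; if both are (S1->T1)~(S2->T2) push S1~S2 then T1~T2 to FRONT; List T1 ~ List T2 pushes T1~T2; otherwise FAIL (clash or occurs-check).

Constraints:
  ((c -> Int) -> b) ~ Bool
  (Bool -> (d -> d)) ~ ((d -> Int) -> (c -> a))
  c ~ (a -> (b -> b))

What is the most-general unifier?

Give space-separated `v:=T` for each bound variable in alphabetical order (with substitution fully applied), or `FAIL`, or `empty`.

step 1: unify ((c -> Int) -> b) ~ Bool  [subst: {-} | 2 pending]
  clash: ((c -> Int) -> b) vs Bool

Answer: FAIL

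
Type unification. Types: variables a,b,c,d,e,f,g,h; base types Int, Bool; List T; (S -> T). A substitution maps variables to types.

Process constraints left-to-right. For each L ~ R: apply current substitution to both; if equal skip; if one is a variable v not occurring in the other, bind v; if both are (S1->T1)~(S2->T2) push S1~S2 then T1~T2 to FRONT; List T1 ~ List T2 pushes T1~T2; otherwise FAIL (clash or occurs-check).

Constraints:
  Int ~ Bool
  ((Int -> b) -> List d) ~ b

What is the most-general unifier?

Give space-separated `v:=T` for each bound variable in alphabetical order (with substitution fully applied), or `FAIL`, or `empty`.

step 1: unify Int ~ Bool  [subst: {-} | 1 pending]
  clash: Int vs Bool

Answer: FAIL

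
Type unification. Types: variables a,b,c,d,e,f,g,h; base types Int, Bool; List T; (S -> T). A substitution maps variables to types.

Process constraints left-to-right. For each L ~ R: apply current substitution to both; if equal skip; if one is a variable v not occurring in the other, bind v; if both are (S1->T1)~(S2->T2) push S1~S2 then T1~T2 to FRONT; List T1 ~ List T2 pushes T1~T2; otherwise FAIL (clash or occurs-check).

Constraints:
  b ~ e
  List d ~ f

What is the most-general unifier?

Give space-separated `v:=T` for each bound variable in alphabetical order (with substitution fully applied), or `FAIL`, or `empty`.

Answer: b:=e f:=List d

Derivation:
step 1: unify b ~ e  [subst: {-} | 1 pending]
  bind b := e
step 2: unify List d ~ f  [subst: {b:=e} | 0 pending]
  bind f := List d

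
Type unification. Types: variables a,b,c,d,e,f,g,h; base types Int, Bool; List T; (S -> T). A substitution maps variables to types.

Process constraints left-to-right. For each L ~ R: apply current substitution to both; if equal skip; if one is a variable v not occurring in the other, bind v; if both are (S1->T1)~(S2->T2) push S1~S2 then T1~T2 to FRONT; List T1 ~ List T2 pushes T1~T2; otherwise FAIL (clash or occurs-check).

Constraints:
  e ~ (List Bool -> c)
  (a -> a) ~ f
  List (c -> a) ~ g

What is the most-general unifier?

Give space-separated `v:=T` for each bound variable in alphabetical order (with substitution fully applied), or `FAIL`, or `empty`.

Answer: e:=(List Bool -> c) f:=(a -> a) g:=List (c -> a)

Derivation:
step 1: unify e ~ (List Bool -> c)  [subst: {-} | 2 pending]
  bind e := (List Bool -> c)
step 2: unify (a -> a) ~ f  [subst: {e:=(List Bool -> c)} | 1 pending]
  bind f := (a -> a)
step 3: unify List (c -> a) ~ g  [subst: {e:=(List Bool -> c), f:=(a -> a)} | 0 pending]
  bind g := List (c -> a)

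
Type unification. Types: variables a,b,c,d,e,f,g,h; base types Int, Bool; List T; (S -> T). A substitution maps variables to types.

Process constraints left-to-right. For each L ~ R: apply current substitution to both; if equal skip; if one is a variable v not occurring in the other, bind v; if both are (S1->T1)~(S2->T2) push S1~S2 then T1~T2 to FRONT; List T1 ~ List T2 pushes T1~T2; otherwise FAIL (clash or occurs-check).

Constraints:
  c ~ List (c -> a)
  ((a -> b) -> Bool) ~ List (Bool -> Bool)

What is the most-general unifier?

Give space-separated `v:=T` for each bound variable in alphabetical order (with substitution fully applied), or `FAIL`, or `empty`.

step 1: unify c ~ List (c -> a)  [subst: {-} | 1 pending]
  occurs-check fail: c in List (c -> a)

Answer: FAIL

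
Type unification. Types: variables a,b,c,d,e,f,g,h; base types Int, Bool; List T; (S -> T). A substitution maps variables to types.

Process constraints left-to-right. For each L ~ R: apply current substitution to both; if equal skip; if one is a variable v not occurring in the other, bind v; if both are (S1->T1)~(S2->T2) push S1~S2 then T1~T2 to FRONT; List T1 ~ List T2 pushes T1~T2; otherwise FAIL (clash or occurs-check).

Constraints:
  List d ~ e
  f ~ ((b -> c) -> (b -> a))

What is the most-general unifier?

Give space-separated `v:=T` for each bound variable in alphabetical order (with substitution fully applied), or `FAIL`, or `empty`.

Answer: e:=List d f:=((b -> c) -> (b -> a))

Derivation:
step 1: unify List d ~ e  [subst: {-} | 1 pending]
  bind e := List d
step 2: unify f ~ ((b -> c) -> (b -> a))  [subst: {e:=List d} | 0 pending]
  bind f := ((b -> c) -> (b -> a))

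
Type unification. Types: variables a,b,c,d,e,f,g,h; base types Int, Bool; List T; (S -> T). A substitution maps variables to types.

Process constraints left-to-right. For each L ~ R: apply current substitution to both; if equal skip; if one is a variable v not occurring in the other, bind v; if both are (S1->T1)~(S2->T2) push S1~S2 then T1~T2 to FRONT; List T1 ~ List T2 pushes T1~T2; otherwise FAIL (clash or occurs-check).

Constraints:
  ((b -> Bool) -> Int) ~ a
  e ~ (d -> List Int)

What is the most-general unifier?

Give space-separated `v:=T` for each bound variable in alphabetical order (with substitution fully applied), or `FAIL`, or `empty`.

step 1: unify ((b -> Bool) -> Int) ~ a  [subst: {-} | 1 pending]
  bind a := ((b -> Bool) -> Int)
step 2: unify e ~ (d -> List Int)  [subst: {a:=((b -> Bool) -> Int)} | 0 pending]
  bind e := (d -> List Int)

Answer: a:=((b -> Bool) -> Int) e:=(d -> List Int)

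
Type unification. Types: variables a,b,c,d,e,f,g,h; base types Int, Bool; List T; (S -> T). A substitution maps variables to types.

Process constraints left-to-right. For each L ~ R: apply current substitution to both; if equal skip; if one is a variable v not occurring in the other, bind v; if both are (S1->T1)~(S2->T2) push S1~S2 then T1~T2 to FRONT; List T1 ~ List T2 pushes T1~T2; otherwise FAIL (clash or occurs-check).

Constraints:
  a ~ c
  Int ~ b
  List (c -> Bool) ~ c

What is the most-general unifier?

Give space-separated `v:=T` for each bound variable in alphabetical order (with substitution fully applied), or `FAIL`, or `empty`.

Answer: FAIL

Derivation:
step 1: unify a ~ c  [subst: {-} | 2 pending]
  bind a := c
step 2: unify Int ~ b  [subst: {a:=c} | 1 pending]
  bind b := Int
step 3: unify List (c -> Bool) ~ c  [subst: {a:=c, b:=Int} | 0 pending]
  occurs-check fail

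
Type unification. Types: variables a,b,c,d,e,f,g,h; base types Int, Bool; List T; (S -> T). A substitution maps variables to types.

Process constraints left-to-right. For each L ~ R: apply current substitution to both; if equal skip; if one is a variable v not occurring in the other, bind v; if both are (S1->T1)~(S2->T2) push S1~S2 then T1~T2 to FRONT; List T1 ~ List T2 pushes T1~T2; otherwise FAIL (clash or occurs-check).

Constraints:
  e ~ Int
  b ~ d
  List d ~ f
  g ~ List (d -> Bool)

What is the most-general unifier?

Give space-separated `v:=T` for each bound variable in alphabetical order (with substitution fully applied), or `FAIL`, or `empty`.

step 1: unify e ~ Int  [subst: {-} | 3 pending]
  bind e := Int
step 2: unify b ~ d  [subst: {e:=Int} | 2 pending]
  bind b := d
step 3: unify List d ~ f  [subst: {e:=Int, b:=d} | 1 pending]
  bind f := List d
step 4: unify g ~ List (d -> Bool)  [subst: {e:=Int, b:=d, f:=List d} | 0 pending]
  bind g := List (d -> Bool)

Answer: b:=d e:=Int f:=List d g:=List (d -> Bool)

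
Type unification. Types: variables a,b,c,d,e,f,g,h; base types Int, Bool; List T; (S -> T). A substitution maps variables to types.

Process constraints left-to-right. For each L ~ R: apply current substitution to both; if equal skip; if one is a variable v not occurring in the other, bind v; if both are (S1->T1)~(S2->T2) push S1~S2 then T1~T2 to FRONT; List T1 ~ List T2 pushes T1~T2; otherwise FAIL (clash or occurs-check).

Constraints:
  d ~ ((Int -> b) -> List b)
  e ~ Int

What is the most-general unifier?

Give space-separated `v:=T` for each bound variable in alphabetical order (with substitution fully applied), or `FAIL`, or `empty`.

Answer: d:=((Int -> b) -> List b) e:=Int

Derivation:
step 1: unify d ~ ((Int -> b) -> List b)  [subst: {-} | 1 pending]
  bind d := ((Int -> b) -> List b)
step 2: unify e ~ Int  [subst: {d:=((Int -> b) -> List b)} | 0 pending]
  bind e := Int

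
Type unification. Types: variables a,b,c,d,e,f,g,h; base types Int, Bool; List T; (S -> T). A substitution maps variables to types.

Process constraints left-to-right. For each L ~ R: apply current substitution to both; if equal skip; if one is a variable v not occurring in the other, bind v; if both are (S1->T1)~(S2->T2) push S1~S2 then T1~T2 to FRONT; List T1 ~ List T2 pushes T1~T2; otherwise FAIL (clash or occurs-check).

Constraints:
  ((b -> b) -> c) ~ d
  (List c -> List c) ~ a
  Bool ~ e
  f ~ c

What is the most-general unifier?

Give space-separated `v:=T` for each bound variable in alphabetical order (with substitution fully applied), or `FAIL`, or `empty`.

Answer: a:=(List c -> List c) d:=((b -> b) -> c) e:=Bool f:=c

Derivation:
step 1: unify ((b -> b) -> c) ~ d  [subst: {-} | 3 pending]
  bind d := ((b -> b) -> c)
step 2: unify (List c -> List c) ~ a  [subst: {d:=((b -> b) -> c)} | 2 pending]
  bind a := (List c -> List c)
step 3: unify Bool ~ e  [subst: {d:=((b -> b) -> c), a:=(List c -> List c)} | 1 pending]
  bind e := Bool
step 4: unify f ~ c  [subst: {d:=((b -> b) -> c), a:=(List c -> List c), e:=Bool} | 0 pending]
  bind f := c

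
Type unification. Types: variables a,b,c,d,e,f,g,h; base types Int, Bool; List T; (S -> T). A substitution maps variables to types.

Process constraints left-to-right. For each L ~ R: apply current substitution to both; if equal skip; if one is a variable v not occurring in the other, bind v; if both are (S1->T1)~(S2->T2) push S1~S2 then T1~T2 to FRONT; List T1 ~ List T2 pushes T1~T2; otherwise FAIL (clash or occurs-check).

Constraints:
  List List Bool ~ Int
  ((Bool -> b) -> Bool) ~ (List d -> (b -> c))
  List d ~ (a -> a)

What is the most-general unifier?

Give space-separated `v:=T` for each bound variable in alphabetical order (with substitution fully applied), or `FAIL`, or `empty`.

step 1: unify List List Bool ~ Int  [subst: {-} | 2 pending]
  clash: List List Bool vs Int

Answer: FAIL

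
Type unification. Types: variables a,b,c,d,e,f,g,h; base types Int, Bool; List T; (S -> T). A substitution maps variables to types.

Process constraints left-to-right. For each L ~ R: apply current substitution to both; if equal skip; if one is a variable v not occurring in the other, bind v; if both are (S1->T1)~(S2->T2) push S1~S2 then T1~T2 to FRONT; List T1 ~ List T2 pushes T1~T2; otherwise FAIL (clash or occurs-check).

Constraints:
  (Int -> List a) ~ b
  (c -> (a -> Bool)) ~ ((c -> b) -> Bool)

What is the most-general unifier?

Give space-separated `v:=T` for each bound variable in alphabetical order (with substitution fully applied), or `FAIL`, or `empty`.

Answer: FAIL

Derivation:
step 1: unify (Int -> List a) ~ b  [subst: {-} | 1 pending]
  bind b := (Int -> List a)
step 2: unify (c -> (a -> Bool)) ~ ((c -> (Int -> List a)) -> Bool)  [subst: {b:=(Int -> List a)} | 0 pending]
  -> decompose arrow: push c~(c -> (Int -> List a)), (a -> Bool)~Bool
step 3: unify c ~ (c -> (Int -> List a))  [subst: {b:=(Int -> List a)} | 1 pending]
  occurs-check fail: c in (c -> (Int -> List a))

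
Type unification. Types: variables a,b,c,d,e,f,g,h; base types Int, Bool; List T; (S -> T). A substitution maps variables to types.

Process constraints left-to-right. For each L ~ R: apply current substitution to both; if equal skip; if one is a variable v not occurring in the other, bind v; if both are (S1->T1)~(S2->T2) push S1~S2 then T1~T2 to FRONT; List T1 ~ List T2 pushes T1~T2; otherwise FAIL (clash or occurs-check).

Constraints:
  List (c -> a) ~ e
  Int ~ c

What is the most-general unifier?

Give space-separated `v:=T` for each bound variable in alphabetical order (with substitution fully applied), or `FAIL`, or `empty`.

step 1: unify List (c -> a) ~ e  [subst: {-} | 1 pending]
  bind e := List (c -> a)
step 2: unify Int ~ c  [subst: {e:=List (c -> a)} | 0 pending]
  bind c := Int

Answer: c:=Int e:=List (Int -> a)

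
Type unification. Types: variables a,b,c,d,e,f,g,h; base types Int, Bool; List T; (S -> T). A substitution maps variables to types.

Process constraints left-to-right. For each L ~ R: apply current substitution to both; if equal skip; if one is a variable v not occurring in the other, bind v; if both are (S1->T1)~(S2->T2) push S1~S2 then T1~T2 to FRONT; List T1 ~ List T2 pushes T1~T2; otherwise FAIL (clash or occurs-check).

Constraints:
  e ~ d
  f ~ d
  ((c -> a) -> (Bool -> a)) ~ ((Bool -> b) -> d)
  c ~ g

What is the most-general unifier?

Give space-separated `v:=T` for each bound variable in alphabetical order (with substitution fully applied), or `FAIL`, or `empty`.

Answer: a:=b c:=Bool d:=(Bool -> b) e:=(Bool -> b) f:=(Bool -> b) g:=Bool

Derivation:
step 1: unify e ~ d  [subst: {-} | 3 pending]
  bind e := d
step 2: unify f ~ d  [subst: {e:=d} | 2 pending]
  bind f := d
step 3: unify ((c -> a) -> (Bool -> a)) ~ ((Bool -> b) -> d)  [subst: {e:=d, f:=d} | 1 pending]
  -> decompose arrow: push (c -> a)~(Bool -> b), (Bool -> a)~d
step 4: unify (c -> a) ~ (Bool -> b)  [subst: {e:=d, f:=d} | 2 pending]
  -> decompose arrow: push c~Bool, a~b
step 5: unify c ~ Bool  [subst: {e:=d, f:=d} | 3 pending]
  bind c := Bool
step 6: unify a ~ b  [subst: {e:=d, f:=d, c:=Bool} | 2 pending]
  bind a := b
step 7: unify (Bool -> b) ~ d  [subst: {e:=d, f:=d, c:=Bool, a:=b} | 1 pending]
  bind d := (Bool -> b)
step 8: unify Bool ~ g  [subst: {e:=d, f:=d, c:=Bool, a:=b, d:=(Bool -> b)} | 0 pending]
  bind g := Bool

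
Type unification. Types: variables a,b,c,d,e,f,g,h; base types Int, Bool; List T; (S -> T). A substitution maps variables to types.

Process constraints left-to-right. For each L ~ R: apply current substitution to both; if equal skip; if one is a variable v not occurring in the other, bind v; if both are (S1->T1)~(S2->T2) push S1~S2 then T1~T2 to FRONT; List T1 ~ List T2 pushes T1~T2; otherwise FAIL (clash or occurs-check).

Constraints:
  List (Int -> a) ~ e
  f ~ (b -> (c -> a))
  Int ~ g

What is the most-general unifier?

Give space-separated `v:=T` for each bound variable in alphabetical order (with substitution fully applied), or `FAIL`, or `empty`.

step 1: unify List (Int -> a) ~ e  [subst: {-} | 2 pending]
  bind e := List (Int -> a)
step 2: unify f ~ (b -> (c -> a))  [subst: {e:=List (Int -> a)} | 1 pending]
  bind f := (b -> (c -> a))
step 3: unify Int ~ g  [subst: {e:=List (Int -> a), f:=(b -> (c -> a))} | 0 pending]
  bind g := Int

Answer: e:=List (Int -> a) f:=(b -> (c -> a)) g:=Int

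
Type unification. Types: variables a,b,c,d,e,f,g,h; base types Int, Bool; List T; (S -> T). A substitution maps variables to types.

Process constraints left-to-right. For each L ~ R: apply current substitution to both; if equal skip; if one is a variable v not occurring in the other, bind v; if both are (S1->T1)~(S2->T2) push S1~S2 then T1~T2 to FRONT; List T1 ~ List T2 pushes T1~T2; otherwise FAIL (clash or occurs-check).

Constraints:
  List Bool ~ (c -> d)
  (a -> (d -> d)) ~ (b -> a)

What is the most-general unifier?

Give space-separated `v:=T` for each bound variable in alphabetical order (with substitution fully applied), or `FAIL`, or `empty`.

step 1: unify List Bool ~ (c -> d)  [subst: {-} | 1 pending]
  clash: List Bool vs (c -> d)

Answer: FAIL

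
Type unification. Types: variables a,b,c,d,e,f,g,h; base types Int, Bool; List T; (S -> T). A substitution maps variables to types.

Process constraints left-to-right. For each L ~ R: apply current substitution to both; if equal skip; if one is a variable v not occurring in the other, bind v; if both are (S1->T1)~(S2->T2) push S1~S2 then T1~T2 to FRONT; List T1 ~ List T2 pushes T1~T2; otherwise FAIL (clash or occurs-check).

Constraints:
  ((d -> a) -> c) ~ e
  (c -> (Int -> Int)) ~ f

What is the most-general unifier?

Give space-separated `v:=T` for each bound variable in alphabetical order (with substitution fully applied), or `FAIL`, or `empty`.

Answer: e:=((d -> a) -> c) f:=(c -> (Int -> Int))

Derivation:
step 1: unify ((d -> a) -> c) ~ e  [subst: {-} | 1 pending]
  bind e := ((d -> a) -> c)
step 2: unify (c -> (Int -> Int)) ~ f  [subst: {e:=((d -> a) -> c)} | 0 pending]
  bind f := (c -> (Int -> Int))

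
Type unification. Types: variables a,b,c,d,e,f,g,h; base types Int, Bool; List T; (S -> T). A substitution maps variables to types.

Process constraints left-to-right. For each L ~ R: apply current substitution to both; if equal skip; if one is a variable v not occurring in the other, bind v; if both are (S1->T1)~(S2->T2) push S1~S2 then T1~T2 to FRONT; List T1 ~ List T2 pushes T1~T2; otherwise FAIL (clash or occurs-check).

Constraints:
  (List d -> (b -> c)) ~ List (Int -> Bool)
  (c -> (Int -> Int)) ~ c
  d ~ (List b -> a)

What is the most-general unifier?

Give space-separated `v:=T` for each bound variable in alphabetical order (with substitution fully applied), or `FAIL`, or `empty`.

Answer: FAIL

Derivation:
step 1: unify (List d -> (b -> c)) ~ List (Int -> Bool)  [subst: {-} | 2 pending]
  clash: (List d -> (b -> c)) vs List (Int -> Bool)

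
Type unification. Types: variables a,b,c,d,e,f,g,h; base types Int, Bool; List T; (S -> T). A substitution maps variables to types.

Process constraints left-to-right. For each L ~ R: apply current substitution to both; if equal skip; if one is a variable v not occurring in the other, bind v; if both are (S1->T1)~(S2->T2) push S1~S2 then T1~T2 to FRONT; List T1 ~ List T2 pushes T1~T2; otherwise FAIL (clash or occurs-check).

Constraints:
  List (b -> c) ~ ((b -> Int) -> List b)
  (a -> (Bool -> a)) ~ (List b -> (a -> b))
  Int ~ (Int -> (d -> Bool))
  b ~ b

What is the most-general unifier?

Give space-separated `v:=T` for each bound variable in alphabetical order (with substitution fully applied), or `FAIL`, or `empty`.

step 1: unify List (b -> c) ~ ((b -> Int) -> List b)  [subst: {-} | 3 pending]
  clash: List (b -> c) vs ((b -> Int) -> List b)

Answer: FAIL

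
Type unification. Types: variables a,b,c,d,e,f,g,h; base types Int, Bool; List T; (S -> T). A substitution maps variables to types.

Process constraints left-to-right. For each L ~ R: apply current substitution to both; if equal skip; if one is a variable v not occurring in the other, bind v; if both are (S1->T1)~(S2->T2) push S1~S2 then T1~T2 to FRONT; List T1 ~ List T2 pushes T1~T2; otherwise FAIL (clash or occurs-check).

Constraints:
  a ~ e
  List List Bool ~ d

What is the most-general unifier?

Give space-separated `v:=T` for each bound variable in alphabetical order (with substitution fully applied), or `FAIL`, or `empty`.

step 1: unify a ~ e  [subst: {-} | 1 pending]
  bind a := e
step 2: unify List List Bool ~ d  [subst: {a:=e} | 0 pending]
  bind d := List List Bool

Answer: a:=e d:=List List Bool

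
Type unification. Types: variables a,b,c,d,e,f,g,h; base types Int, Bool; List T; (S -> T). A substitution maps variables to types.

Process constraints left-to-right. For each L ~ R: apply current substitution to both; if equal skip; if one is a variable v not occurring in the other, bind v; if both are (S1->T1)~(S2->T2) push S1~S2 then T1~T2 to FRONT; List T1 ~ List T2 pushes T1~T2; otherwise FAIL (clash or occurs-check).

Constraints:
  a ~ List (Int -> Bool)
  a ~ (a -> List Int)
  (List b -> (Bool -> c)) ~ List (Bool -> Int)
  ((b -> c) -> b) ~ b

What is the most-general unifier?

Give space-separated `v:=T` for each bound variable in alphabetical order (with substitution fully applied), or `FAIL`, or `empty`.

step 1: unify a ~ List (Int -> Bool)  [subst: {-} | 3 pending]
  bind a := List (Int -> Bool)
step 2: unify List (Int -> Bool) ~ (List (Int -> Bool) -> List Int)  [subst: {a:=List (Int -> Bool)} | 2 pending]
  clash: List (Int -> Bool) vs (List (Int -> Bool) -> List Int)

Answer: FAIL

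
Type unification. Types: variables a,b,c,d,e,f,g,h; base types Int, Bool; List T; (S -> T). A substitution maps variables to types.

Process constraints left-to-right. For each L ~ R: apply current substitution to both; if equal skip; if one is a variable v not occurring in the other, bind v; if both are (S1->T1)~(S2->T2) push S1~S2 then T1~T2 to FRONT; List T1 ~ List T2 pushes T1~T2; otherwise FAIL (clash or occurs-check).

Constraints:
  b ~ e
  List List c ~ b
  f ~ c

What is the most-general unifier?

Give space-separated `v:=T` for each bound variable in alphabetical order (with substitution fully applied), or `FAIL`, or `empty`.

Answer: b:=List List c e:=List List c f:=c

Derivation:
step 1: unify b ~ e  [subst: {-} | 2 pending]
  bind b := e
step 2: unify List List c ~ e  [subst: {b:=e} | 1 pending]
  bind e := List List c
step 3: unify f ~ c  [subst: {b:=e, e:=List List c} | 0 pending]
  bind f := c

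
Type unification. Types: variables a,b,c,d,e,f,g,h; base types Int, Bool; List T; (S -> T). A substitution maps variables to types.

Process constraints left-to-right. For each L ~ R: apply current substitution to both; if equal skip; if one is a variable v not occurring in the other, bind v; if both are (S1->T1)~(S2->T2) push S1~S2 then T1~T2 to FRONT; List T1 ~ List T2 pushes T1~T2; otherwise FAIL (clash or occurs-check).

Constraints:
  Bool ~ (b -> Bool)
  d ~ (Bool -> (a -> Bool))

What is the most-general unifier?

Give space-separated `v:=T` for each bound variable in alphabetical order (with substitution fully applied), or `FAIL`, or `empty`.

Answer: FAIL

Derivation:
step 1: unify Bool ~ (b -> Bool)  [subst: {-} | 1 pending]
  clash: Bool vs (b -> Bool)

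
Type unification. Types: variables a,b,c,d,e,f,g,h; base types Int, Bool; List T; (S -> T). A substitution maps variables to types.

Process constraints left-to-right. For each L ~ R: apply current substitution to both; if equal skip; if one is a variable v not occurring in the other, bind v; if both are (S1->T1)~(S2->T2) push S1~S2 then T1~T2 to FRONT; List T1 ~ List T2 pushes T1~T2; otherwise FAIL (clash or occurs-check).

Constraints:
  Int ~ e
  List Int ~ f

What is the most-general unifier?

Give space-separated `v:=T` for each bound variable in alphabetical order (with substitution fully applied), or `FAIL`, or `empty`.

Answer: e:=Int f:=List Int

Derivation:
step 1: unify Int ~ e  [subst: {-} | 1 pending]
  bind e := Int
step 2: unify List Int ~ f  [subst: {e:=Int} | 0 pending]
  bind f := List Int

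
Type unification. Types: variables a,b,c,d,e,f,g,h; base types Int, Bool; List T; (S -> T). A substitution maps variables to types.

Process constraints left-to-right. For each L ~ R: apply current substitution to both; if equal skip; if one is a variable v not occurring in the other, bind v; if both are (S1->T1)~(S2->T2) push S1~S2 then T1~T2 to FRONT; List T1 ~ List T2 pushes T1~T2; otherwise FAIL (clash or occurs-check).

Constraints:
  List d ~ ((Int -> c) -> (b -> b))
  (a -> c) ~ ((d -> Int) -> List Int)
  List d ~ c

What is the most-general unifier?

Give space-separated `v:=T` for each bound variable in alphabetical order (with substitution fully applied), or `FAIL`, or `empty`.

step 1: unify List d ~ ((Int -> c) -> (b -> b))  [subst: {-} | 2 pending]
  clash: List d vs ((Int -> c) -> (b -> b))

Answer: FAIL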